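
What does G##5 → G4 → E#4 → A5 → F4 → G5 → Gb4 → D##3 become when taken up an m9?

A minor ninth up from G##5 gives A#6.
G4 up a minor ninth is Ab5.
E#4 up a minor ninth is F#5.
A5: a ninth up reaches B, and 13 semitones makes it Bb6.
A minor ninth up from F4 gives Gb5.
G5 up a minor ninth is Ab6.
Gb4 up a minor ninth is Abb5.
D##3 up a minor ninth is E#4.

A#6 Ab5 F#5 Bb6 Gb5 Ab6 Abb5 E#4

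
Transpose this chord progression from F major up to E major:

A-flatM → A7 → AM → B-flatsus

GM G#7 G#M Asus

F major up to E major is a major seventh; each chord root moves by that interval while the quality stays the same.
A-flatM: root A-flat up a major seventh → G, giving GM.
A7: root A up a major seventh → G#, giving G#7.
AM: root A up a major seventh → G#, giving G#M.
B-flatsus: root B-flat up a major seventh → A, giving Asus.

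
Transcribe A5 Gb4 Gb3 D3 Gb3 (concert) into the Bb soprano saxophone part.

The Bb soprano saxophone sounds a major second below written, so the written part must be a major second above concert — transpose each note up.
A5 -> B5
Gb4 -> Ab4
Gb3 -> Ab3
D3 -> E3
Gb3 -> Ab3

B5 Ab4 Ab3 E3 Ab3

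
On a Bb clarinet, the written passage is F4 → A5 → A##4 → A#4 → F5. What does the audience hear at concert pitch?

The Bb clarinet sounds a major second below written, so transpose each written note down a major second.
F4 -> Eb4
A5 -> G5
A##4 -> G##4
A#4 -> G#4
F5 -> Eb5

Eb4 G5 G##4 G#4 Eb5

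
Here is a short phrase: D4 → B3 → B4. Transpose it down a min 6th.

F#3 D#3 D#4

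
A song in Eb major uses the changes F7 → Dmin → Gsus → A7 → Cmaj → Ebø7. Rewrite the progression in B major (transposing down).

C#7 A#min D#sus E#7 G#maj Bø7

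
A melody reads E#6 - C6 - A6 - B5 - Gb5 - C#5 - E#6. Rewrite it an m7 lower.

F##5 D5 B5 C#5 Ab4 D#4 F##5

A minor seventh down from E#6 gives F##5.
A minor seventh down from C6 gives D5.
A6 down a minor seventh is B5.
B5: a seventh down reaches C, and 10 semitones makes it C#5.
Gb5 down a minor seventh is Ab4.
A minor seventh down from C#5 gives D#4.
E#6: a seventh down reaches F, and 10 semitones makes it F##5.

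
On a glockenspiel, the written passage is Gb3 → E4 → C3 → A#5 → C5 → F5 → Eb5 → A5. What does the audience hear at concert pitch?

Gb5 E6 C5 A#7 C7 F7 Eb7 A7

Written C4 on the glockenspiel sounds as C6, a perfect fifteenth higher; apply that shift to every note.
Gb3 becomes Gb5
E4 becomes E6
C3 becomes C5
A#5 becomes A#7
C5 becomes C7
F5 becomes F7
Eb5 becomes Eb7
A5 becomes A7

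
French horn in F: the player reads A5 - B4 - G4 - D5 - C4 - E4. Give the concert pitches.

The French horn in F sounds a perfect fifth below written, so transpose each written note down a perfect fifth.
A5 → D5
B4 → E4
G4 → C4
D5 → G4
C4 → F3
E4 → A3

D5 E4 C4 G4 F3 A3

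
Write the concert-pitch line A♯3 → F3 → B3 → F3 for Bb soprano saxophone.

Written C4 sounds as Bb3 on the Bb soprano saxophone, so concert pitches are written a major second up.
A#3 becomes B#3
F3 becomes G3
B3 becomes C#4
F3 becomes G3

B#3 G3 C#4 G3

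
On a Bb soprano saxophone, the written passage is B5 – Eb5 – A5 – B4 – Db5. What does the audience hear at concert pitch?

A5 Db5 G5 A4 Cb5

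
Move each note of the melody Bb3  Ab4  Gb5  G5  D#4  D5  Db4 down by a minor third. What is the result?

G3 F4 Eb5 E5 B#3 B4 Bb3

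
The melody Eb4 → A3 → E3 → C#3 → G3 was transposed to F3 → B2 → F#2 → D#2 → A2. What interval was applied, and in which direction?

down a minor seventh

Take the first pair: Eb4 → F3. E to F spans 7 letter names, so the interval is some kind of seventh.
F3 to Eb4 is 10 semitones, which makes it a minor seventh; the second version is lower, so the direction is down.
Checking another pair — G3 → A2 — gives the same interval.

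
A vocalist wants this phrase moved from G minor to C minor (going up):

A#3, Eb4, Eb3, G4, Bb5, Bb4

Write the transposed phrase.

D#4 Ab4 Ab3 C5 Eb6 Eb5

G minor to C minor up is a perfect fourth, so every note moves up by that interval.
A#3 becomes D#4
Eb4 becomes Ab4
Eb3 becomes Ab3
G4 becomes C5
Bb5 becomes Eb6
Bb4 becomes Eb5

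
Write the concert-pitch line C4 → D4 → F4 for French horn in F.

G4 A4 C5

Written C4 sounds as F3 on the French horn in F, so concert pitches are written a perfect fifth up.
C4 gives G4
D4 gives A4
F4 gives C5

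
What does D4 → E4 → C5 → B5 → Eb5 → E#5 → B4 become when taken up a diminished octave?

Db5 Eb5 Cb6 Bb6 Ebb6 E6 Bb5

D4: an octave up reaches D, and 11 semitones makes it Db5.
A diminished octave up from E4 gives Eb5.
A diminished octave up from C5 gives Cb6.
B5: an octave up reaches B, and 11 semitones makes it Bb6.
Eb5: an octave up reaches E, and 11 semitones makes it Ebb6.
E#5 up a diminished octave is E6.
B4 up a diminished octave is Bb5.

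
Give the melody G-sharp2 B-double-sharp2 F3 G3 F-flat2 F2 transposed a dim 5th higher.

G#2 becomes D3
B##2 becomes F##3
F3 becomes Cb4
G3 becomes Db4
Fb2 becomes Cbb3
F2 becomes Cb3

D3 F##3 Cb4 Db4 Cbb3 Cb3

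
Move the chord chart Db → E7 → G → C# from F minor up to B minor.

G A#7 C# F##

F minor up to B minor is an augmented fourth; each chord root moves by that interval while the quality stays the same.
Db: root Db up an augmented fourth → G, giving G.
E7: root E up an augmented fourth → A#, giving A#7.
G: root G up an augmented fourth → C#, giving C#.
C#: root C# up an augmented fourth → F##, giving F##.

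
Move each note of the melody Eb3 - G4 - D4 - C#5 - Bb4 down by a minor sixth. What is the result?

Eb3 to G2
G4 to B3
D4 to F#3
C#5 to E#4
Bb4 to D4

G2 B3 F#3 E#4 D4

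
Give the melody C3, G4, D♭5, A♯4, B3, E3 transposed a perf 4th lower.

G2 D4 Ab4 E#4 F#3 B2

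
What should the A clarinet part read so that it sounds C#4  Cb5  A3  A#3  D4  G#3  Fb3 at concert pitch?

E4 Ebb5 C4 C#4 F4 B3 Abb3

Written C4 sounds as A3 on the A clarinet, so concert pitches are written a minor third up.
C#4 to E4
Cb5 to Ebb5
A3 to C4
A#3 to C#4
D4 to F4
G#3 to B3
Fb3 to Abb3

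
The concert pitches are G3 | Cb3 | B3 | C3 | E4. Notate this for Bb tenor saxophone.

A4 Db4 C#5 D4 F#5

Written C4 sounds as Bb2 on the Bb tenor saxophone, so concert pitches are written a major ninth up.
G3 gives A4
Cb3 gives Db4
B3 gives C#5
C3 gives D4
E4 gives F#5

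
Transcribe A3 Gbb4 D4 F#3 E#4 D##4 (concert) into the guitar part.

Written C4 sounds as C3 on the guitar, so concert pitches are written a perfect octave up.
A3 becomes A4
Gbb4 becomes Gbb5
D4 becomes D5
F#3 becomes F#4
E#4 becomes E#5
D##4 becomes D##5

A4 Gbb5 D5 F#4 E#5 D##5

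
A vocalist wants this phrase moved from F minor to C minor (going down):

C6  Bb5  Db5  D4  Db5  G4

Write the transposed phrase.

From F down to C is a perfect fourth; apply that to each pitch.
C6 gives G5
Bb5 gives F5
Db5 gives Ab4
D4 gives A3
Db5 gives Ab4
G4 gives D4

G5 F5 Ab4 A3 Ab4 D4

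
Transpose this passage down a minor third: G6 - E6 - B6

E6 C#6 G#6

G6: a third down reaches E, and 3 semitones makes it E6.
A minor third down from E6 gives C#6.
A minor third down from B6 gives G#6.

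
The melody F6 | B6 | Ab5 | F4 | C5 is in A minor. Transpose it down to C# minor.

From A down to C# is a minor sixth; apply that to each pitch.
F6 to A5
B6 to D#6
Ab5 to C5
F4 to A3
C5 to E4

A5 D#6 C5 A3 E4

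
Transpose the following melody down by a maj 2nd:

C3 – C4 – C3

Bb2 Bb3 Bb2

C3 becomes Bb2
C4 becomes Bb3
C3 becomes Bb2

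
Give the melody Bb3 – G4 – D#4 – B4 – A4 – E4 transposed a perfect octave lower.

Bb3 down a perfect octave is Bb2.
G4: an octave down reaches G, and 12 semitones makes it G3.
D#4 down a perfect octave is D#3.
B4: an octave down reaches B, and 12 semitones makes it B3.
A perfect octave down from A4 gives A3.
E4 down a perfect octave is E3.

Bb2 G3 D#3 B3 A3 E3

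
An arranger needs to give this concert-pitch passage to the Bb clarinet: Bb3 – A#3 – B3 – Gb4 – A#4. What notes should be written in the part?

Written C4 sounds as Bb3 on the Bb clarinet, so concert pitches are written a major second up.
Bb3 → C4
A#3 → B#3
B3 → C#4
Gb4 → Ab4
A#4 → B#4

C4 B#3 C#4 Ab4 B#4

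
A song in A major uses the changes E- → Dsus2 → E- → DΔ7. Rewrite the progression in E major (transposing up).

A major up to E major is a perfect fifth; each chord root moves by that interval while the quality stays the same.
E-: root E up a perfect fifth → B, giving B-.
Dsus2: root D up a perfect fifth → A, giving Asus2.
E-: root E up a perfect fifth → B, giving B-.
DΔ7: root D up a perfect fifth → A, giving AΔ7.

B- Asus2 B- AΔ7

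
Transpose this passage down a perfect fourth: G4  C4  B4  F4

D4 G3 F#4 C4

G4 → D4
C4 → G3
B4 → F#4
F4 → C4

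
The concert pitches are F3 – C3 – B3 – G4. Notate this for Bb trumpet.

G3 D3 C#4 A4

Written C4 sounds as Bb3 on the Bb trumpet, so concert pitches are written a major second up.
F3 gives G3
C3 gives D3
B3 gives C#4
G4 gives A4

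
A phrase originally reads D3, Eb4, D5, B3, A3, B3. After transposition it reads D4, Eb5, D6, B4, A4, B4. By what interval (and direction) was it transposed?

up a perfect octave

From D3 to D4 is 8 letter names — an octave of some quality.
D3 to D4 is 12 semitones, which makes it a perfect octave; the second version is higher, so the direction is up.
Checking another pair — B3 → B4 — gives the same interval.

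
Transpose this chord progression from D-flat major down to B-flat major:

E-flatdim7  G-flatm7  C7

Cdim7 Ebm7 A7

D-flat major down to B-flat major is a minor third; each chord root moves by that interval while the quality stays the same.
E-flatdim7: root E-flat down a minor third → C, giving Cdim7.
G-flatm7: root G-flat down a minor third → Eb, giving Ebm7.
C7: root C down a minor third → A, giving A7.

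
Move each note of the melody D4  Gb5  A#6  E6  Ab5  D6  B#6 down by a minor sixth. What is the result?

F#3 Bb4 C##6 G#5 C5 F#5 D##6

D4 down a minor sixth is F#3.
A minor sixth down from Gb5 gives Bb4.
A minor sixth down from A#6 gives C##6.
E6: a sixth down reaches G, and 8 semitones makes it G#5.
A minor sixth down from Ab5 gives C5.
A minor sixth down from D6 gives F#5.
A minor sixth down from B#6 gives D##6.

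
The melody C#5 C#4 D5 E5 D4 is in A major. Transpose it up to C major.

From A up to C is a minor third; apply that to each pitch.
C#5 gives E5
C#4 gives E4
D5 gives F5
E5 gives G5
D4 gives F4

E5 E4 F5 G5 F4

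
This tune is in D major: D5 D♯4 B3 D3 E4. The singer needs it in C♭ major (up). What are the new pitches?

Cb6 C5 Ab4 Cb4 Db5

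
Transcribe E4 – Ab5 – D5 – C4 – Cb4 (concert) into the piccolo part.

Written C4 sounds as C5 on the piccolo, so concert pitches are written a perfect octave down.
E4 gives E3
Ab5 gives Ab4
D5 gives D4
C4 gives C3
Cb4 gives Cb3

E3 Ab4 D4 C3 Cb3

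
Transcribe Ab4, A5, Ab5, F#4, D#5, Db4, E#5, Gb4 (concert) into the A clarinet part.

Cb5 C6 Cb6 A4 F#5 Fb4 G#5 Bbb4

Written C4 sounds as A3 on the A clarinet, so concert pitches are written a minor third up.
Ab4 to Cb5
A5 to C6
Ab5 to Cb6
F#4 to A4
D#5 to F#5
Db4 to Fb4
E#5 to G#5
Gb4 to Bbb4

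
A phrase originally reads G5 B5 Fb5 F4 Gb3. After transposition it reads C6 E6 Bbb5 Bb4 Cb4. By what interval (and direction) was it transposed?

up a perfect fourth

From G5 to C6 is 4 letter names — a fourth of some quality.
G5 to C6 is 5 semitones, which makes it a perfect fourth; the second version is higher, so the direction is up.
Checking another pair — Gb3 → Cb4 — gives the same interval.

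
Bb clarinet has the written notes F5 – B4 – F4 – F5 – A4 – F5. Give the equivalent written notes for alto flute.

First find concert pitch: the Bb clarinet sounds a major second below written, so F5 B4 F4 F5 A4 F5 sounds Eb5 A4 Eb4 Eb5 G4 Eb5.
Then write for alto flute: it sounds a perfect fourth below written, so the part must be a perfect fourth above concert.
Eb5 → Ab5
A4 → D5
Eb4 → Ab4
Eb5 → Ab5
G4 → C5
Eb5 → Ab5

Ab5 D5 Ab4 Ab5 C5 Ab5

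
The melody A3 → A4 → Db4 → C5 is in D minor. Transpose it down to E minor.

B2 B3 Eb3 D4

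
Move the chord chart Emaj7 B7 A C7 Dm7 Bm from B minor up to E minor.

Amaj7 E7 D F7 Gm7 Em

B minor up to E minor is a perfect fourth; each chord root moves by that interval while the quality stays the same.
Emaj7: root E up a perfect fourth → A, giving Amaj7.
B7: root B up a perfect fourth → E, giving E7.
A: root A up a perfect fourth → D, giving D.
C7: root C up a perfect fourth → F, giving F7.
Dm7: root D up a perfect fourth → G, giving Gm7.
Bm: root B up a perfect fourth → E, giving Em.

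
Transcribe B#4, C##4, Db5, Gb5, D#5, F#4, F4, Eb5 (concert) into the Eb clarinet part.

G##4 A##3 Bb4 Eb5 B#4 D#4 D4 C5

Written C4 sounds as Eb4 on the Eb clarinet, so concert pitches are written a minor third down.
B#4 gives G##4
C##4 gives A##3
Db5 gives Bb4
Gb5 gives Eb5
D#5 gives B#4
F#4 gives D#4
F4 gives D4
Eb5 gives C5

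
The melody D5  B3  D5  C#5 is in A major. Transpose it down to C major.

F4 D3 F4 E4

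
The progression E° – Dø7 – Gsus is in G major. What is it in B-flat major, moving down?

G° Fø7 Bbsus

G major down to B-flat major is a major sixth; each chord root moves by that interval while the quality stays the same.
E°: root E down a major sixth → G, giving G°.
Dø7: root D down a major sixth → F, giving Fø7.
Gsus: root G down a major sixth → Bb, giving Bbsus.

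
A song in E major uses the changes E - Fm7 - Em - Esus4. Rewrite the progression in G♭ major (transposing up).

E major up to G♭ major is a diminished third; each chord root moves by that interval while the quality stays the same.
E: root E up a diminished third → Gb, giving Gb.
Fm7: root F up a diminished third → Abb, giving Abbm7.
Em: root E up a diminished third → Gb, giving Gbm.
Esus4: root E up a diminished third → Gb, giving Gbsus4.

Gb Abbm7 Gbm Gbsus4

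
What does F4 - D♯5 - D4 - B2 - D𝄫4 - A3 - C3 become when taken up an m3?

Ab4 F#5 F4 D3 Fbb4 C4 Eb3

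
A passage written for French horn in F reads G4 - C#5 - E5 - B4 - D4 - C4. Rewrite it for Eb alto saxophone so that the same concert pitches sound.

A4 D#5 F#5 C#5 E4 D4

First find concert pitch: the French horn in F sounds a perfect fifth below written, so G4 C#5 E5 B4 D4 C4 sounds C4 F#4 A4 E4 G3 F3.
Then write for Eb alto saxophone: it sounds a major sixth below written, so the part must be a major sixth above concert.
C4 → A4
F#4 → D#5
A4 → F#5
E4 → C#5
G3 → E4
F3 → D4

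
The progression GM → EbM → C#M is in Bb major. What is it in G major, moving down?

EM CM A#M

Bb major down to G major is a minor third; each chord root moves by that interval while the quality stays the same.
GM: root G down a minor third → E, giving EM.
EbM: root Eb down a minor third → C, giving CM.
C#M: root C# down a minor third → A#, giving A#M.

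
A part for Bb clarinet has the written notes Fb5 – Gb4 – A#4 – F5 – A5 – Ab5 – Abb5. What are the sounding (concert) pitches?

The Bb clarinet sounds a major second below written, so transpose each written note down a major second.
Fb5 to Ebb5
Gb4 to Fb4
A#4 to G#4
F5 to Eb5
A5 to G5
Ab5 to Gb5
Abb5 to Gbb5

Ebb5 Fb4 G#4 Eb5 G5 Gb5 Gbb5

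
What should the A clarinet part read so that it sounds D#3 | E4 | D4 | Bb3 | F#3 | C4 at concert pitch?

F#3 G4 F4 Db4 A3 Eb4

Written C4 sounds as A3 on the A clarinet, so concert pitches are written a minor third up.
D#3 gives F#3
E4 gives G4
D4 gives F4
Bb3 gives Db4
F#3 gives A3
C4 gives Eb4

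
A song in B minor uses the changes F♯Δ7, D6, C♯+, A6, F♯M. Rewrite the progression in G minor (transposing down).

DΔ7 Bb6 A+ F6 DM

B minor down to G minor is a major third; each chord root moves by that interval while the quality stays the same.
F♯Δ7: root F♯ down a major third → D, giving DΔ7.
D6: root D down a major third → Bb, giving Bb6.
C♯+: root C♯ down a major third → A, giving A+.
A6: root A down a major third → F, giving F6.
F♯M: root F♯ down a major third → D, giving DM.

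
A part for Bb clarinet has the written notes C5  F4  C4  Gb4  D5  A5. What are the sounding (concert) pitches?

Bb4 Eb4 Bb3 Fb4 C5 G5

The Bb clarinet sounds a major second below written, so transpose each written note down a major second.
C5 -> Bb4
F4 -> Eb4
C4 -> Bb3
Gb4 -> Fb4
D5 -> C5
A5 -> G5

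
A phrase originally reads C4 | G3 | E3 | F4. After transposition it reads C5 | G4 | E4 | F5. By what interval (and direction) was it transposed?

Take the first pair: C4 → C5. C to C spans 8 letter names, so the interval is some kind of octave.
C4 to C5 is 12 semitones, which makes it a perfect octave; the second version is higher, so the direction is up.
Checking another pair — F4 → F5 — gives the same interval.

up a perfect octave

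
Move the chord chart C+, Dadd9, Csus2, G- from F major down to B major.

F#+ G#add9 F#sus2 C#-

F major down to B major is a diminished fifth; each chord root moves by that interval while the quality stays the same.
C+: root C down a diminished fifth → F#, giving F#+.
Dadd9: root D down a diminished fifth → G#, giving G#add9.
Csus2: root C down a diminished fifth → F#, giving F#sus2.
G-: root G down a diminished fifth → C#, giving C#-.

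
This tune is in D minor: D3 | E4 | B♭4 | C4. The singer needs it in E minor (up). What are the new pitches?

E3 F#4 C5 D4

From D up to E is a major second; apply that to each pitch.
D3 to E3
E4 to F#4
Bb4 to C5
C4 to D4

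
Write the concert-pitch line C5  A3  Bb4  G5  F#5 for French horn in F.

The French horn in F sounds a perfect fifth below written, so the written part must be a perfect fifth above concert — transpose each note up.
C5 becomes G5
A3 becomes E4
Bb4 becomes F5
G5 becomes D6
F#5 becomes C#6

G5 E4 F5 D6 C#6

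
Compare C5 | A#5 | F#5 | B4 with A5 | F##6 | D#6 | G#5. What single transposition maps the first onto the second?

up a major sixth

Take the first pair: C5 → A5. C to A spans 6 letter names, so the interval is some kind of sixth.
C5 to A5 is 9 semitones, which makes it a major sixth; the second version is higher, so the direction is up.
Checking another pair — B4 → G#5 — gives the same interval.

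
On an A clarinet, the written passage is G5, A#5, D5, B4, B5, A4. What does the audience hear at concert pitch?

Written C4 on the A clarinet sounds as A3, a minor third lower; apply that shift to every note.
G5 -> E5
A#5 -> F##5
D5 -> B4
B4 -> G#4
B5 -> G#5
A4 -> F#4

E5 F##5 B4 G#4 G#5 F#4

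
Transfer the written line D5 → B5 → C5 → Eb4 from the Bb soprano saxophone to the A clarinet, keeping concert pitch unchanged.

First find concert pitch: the Bb soprano saxophone sounds a major second below written, so D5 B5 C5 Eb4 sounds C5 A5 Bb4 Db4.
Then write for A clarinet: it sounds a minor third below written, so the part must be a minor third above concert.
C5 → Eb5
A5 → C6
Bb4 → Db5
Db4 → Fb4

Eb5 C6 Db5 Fb4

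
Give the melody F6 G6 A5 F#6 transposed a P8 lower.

F5 G5 A4 F#5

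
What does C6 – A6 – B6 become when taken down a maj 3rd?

C6: a third down reaches A, and 4 semitones makes it Ab5.
A6 down a major third is F6.
B6: a third down reaches G, and 4 semitones makes it G6.

Ab5 F6 G6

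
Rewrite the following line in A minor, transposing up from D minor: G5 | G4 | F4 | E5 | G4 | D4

D minor to A minor up is a perfect fifth, so every note moves up by that interval.
G5 to D6
G4 to D5
F4 to C5
E5 to B5
G4 to D5
D4 to A4

D6 D5 C5 B5 D5 A4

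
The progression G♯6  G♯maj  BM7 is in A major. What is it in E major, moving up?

A major up to E major is a perfect fifth; each chord root moves by that interval while the quality stays the same.
G♯6: root G♯ up a perfect fifth → D#, giving D#6.
G♯maj: root G♯ up a perfect fifth → D#, giving D#maj.
BM7: root B up a perfect fifth → F#, giving F#M7.

D#6 D#maj F#M7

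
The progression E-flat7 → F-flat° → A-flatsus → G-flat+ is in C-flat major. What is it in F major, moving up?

A7 Bb° Dsus C+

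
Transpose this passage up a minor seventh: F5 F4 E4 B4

F5 to Eb6
F4 to Eb5
E4 to D5
B4 to A5

Eb6 Eb5 D5 A5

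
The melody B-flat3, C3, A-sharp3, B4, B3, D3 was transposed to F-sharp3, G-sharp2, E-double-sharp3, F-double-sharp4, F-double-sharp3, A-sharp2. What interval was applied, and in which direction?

down a diminished fourth

Take the first pair: Bb3 → F#3. B to F spans 4 letter names, so the interval is some kind of fourth.
F#3 to Bb3 is 4 semitones, which makes it a diminished fourth; the second version is lower, so the direction is down.
Checking another pair — D3 → A#2 — gives the same interval.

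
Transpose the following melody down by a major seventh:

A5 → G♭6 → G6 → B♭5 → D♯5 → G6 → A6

Bb4 Abb5 Ab5 Cb5 E4 Ab5 Bb5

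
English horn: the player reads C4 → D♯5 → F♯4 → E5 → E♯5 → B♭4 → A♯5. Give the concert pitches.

Written C4 on the English horn sounds as F3, a perfect fifth lower; apply that shift to every note.
C4 to F3
D#5 to G#4
F#4 to B3
E5 to A4
E#5 to A#4
Bb4 to Eb4
A#5 to D#5

F3 G#4 B3 A4 A#4 Eb4 D#5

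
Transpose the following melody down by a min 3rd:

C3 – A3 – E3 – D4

A2 F#3 C#3 B3

C3 to A2
A3 to F#3
E3 to C#3
D4 to B3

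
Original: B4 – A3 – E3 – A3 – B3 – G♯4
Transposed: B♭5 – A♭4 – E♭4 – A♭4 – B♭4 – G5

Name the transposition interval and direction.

up a diminished octave

Take the first pair: B4 → Bb5. B to B spans 8 letter names, so the interval is some kind of octave.
B4 to Bb5 is 11 semitones, which makes it a diminished octave; the second version is higher, so the direction is up.
Checking another pair — G#4 → G5 — gives the same interval.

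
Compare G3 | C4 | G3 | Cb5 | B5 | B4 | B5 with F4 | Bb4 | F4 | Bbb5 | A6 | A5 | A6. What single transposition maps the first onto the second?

Take the first pair: G3 → F4. G to F spans 7 letter names, so the interval is some kind of seventh.
G3 to F4 is 10 semitones, which makes it a minor seventh; the second version is higher, so the direction is up.
Checking another pair — B5 → A6 — gives the same interval.

up a minor seventh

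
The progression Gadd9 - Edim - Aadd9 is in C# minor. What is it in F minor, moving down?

Cbadd9 Abdim Dbadd9

C# minor down to F minor is an augmented fifth; each chord root moves by that interval while the quality stays the same.
Gadd9: root G down an augmented fifth → Cb, giving Cbadd9.
Edim: root E down an augmented fifth → Ab, giving Abdim.
Aadd9: root A down an augmented fifth → Db, giving Dbadd9.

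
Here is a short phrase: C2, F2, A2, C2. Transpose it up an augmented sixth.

A#2 D#3 F##3 A#2

C2: a sixth up reaches A, and 10 semitones makes it A#2.
F2 up an augmented sixth is D#3.
A2 up an augmented sixth is F##3.
C2 up an augmented sixth is A#2.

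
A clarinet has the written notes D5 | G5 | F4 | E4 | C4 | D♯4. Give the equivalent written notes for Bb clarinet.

First find concert pitch: the A clarinet sounds a minor third below written, so D5 G5 F4 E4 C4 D♯4 sounds B4 E5 D4 C#4 A3 B#3.
Then write for Bb clarinet: it sounds a major second below written, so the part must be a major second above concert.
B4 → C#5
E5 → F#5
D4 → E4
C#4 → D#4
A3 → B3
B#3 → C##4

C#5 F#5 E4 D#4 B3 C##4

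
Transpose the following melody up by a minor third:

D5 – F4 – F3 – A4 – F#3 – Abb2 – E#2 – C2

D5 up a minor third is F5.
F4 up a minor third is Ab4.
A minor third up from F3 gives Ab3.
A4 up a minor third is C5.
F#3 up a minor third is A3.
Abb2: a third up reaches C, and 3 semitones makes it Cbb3.
E#2 up a minor third is G#2.
C2: a third up reaches E, and 3 semitones makes it Eb2.

F5 Ab4 Ab3 C5 A3 Cbb3 G#2 Eb2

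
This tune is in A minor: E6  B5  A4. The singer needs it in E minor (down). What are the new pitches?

B5 F#5 E4

From A down to E is a perfect fourth; apply that to each pitch.
E6 -> B5
B5 -> F#5
A4 -> E4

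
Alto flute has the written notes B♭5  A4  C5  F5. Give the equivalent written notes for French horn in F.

C6 B4 D5 G5

First find concert pitch: the alto flute sounds a perfect fourth below written, so B♭5 A4 C5 F5 sounds F5 E4 G4 C5.
Then write for French horn in F: it sounds a perfect fifth below written, so the part must be a perfect fifth above concert.
F5 → C6
E4 → B4
G4 → D5
C5 → G5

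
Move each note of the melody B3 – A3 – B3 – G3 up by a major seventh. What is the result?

A#4 G#4 A#4 F#4

A major seventh up from B3 gives A#4.
A3: a seventh up reaches G, and 11 semitones makes it G#4.
A major seventh up from B3 gives A#4.
G3: a seventh up reaches F, and 11 semitones makes it F#4.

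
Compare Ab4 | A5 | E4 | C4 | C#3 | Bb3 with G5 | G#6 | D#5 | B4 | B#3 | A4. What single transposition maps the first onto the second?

up a major seventh

Take the first pair: Ab4 → G5. A to G spans 7 letter names, so the interval is some kind of seventh.
Ab4 to G5 is 11 semitones, which makes it a major seventh; the second version is higher, so the direction is up.
Checking another pair — Bb3 → A4 — gives the same interval.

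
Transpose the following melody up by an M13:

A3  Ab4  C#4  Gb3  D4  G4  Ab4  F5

A major thirteenth up from A3 gives F#5.
Ab4: a thirteenth up reaches F, and 21 semitones makes it F6.
A major thirteenth up from C#4 gives A#5.
A major thirteenth up from Gb3 gives Eb5.
D4 up a major thirteenth is B5.
G4: a thirteenth up reaches E, and 21 semitones makes it E6.
A major thirteenth up from Ab4 gives F6.
A major thirteenth up from F5 gives D7.

F#5 F6 A#5 Eb5 B5 E6 F6 D7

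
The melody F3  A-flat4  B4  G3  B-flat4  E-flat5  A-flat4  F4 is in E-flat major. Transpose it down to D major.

E-flat major to D major down is a minor second, so every note moves down by that interval.
F3 gives E3
Ab4 gives G4
B4 gives A#4
G3 gives F#3
Bb4 gives A4
Eb5 gives D5
Ab4 gives G4
F4 gives E4

E3 G4 A#4 F#3 A4 D5 G4 E4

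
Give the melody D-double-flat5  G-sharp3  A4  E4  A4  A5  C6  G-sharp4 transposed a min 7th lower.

Ebb4 A#2 B3 F#3 B3 B4 D5 A#3

Dbb5 → Ebb4
G#3 → A#2
A4 → B3
E4 → F#3
A4 → B3
A5 → B4
C6 → D5
G#4 → A#3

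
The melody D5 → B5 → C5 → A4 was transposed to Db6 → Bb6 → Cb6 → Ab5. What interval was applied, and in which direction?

up a diminished octave

Take the first pair: D5 → Db6. D to D spans 8 letter names, so the interval is some kind of octave.
D5 to Db6 is 11 semitones, which makes it a diminished octave; the second version is higher, so the direction is up.
Checking another pair — A4 → Ab5 — gives the same interval.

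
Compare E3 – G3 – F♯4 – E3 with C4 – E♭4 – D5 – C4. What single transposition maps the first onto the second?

From E3 to C4 is 6 letter names — a sixth of some quality.
E3 to C4 is 8 semitones, which makes it a minor sixth; the second version is higher, so the direction is up.
Checking another pair — E3 → C4 — gives the same interval.

up a minor sixth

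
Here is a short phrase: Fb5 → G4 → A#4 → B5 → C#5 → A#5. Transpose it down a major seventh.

Fb5 becomes Gbb4
G4 becomes Ab3
A#4 becomes B3
B5 becomes C5
C#5 becomes D4
A#5 becomes B4

Gbb4 Ab3 B3 C5 D4 B4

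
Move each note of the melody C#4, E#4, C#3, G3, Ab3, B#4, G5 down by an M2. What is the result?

C#4 down a major second is B3.
E#4 down a major second is D#4.
C#3: a second down reaches B, and 2 semitones makes it B2.
A major second down from G3 gives F3.
Ab3: a second down reaches G, and 2 semitones makes it Gb3.
A major second down from B#4 gives A#4.
G5 down a major second is F5.

B3 D#4 B2 F3 Gb3 A#4 F5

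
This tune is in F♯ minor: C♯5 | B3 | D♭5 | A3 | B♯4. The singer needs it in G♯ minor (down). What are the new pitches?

D#4 C#3 Eb4 B2 C##4

From F♯ down to G♯ is a minor seventh; apply that to each pitch.
C#5 -> D#4
B3 -> C#3
Db5 -> Eb4
A3 -> B2
B#4 -> C##4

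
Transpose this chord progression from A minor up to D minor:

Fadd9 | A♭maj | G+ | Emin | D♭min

Bbadd9 Dbmaj C+ Amin Gbmin

A minor up to D minor is a perfect fourth; each chord root moves by that interval while the quality stays the same.
Fadd9: root F up a perfect fourth → Bb, giving Bbadd9.
A♭maj: root A♭ up a perfect fourth → Db, giving Dbmaj.
G+: root G up a perfect fourth → C, giving C+.
Emin: root E up a perfect fourth → A, giving Amin.
D♭min: root D♭ up a perfect fourth → Gb, giving Gbmin.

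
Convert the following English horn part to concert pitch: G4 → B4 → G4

The English horn sounds a perfect fifth below written, so transpose each written note down a perfect fifth.
G4 becomes C4
B4 becomes E4
G4 becomes C4

C4 E4 C4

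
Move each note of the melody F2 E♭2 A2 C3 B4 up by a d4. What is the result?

Bbb2 Abb2 Db3 Fb3 Eb5

F2: a fourth up reaches B, and 4 semitones makes it Bbb2.
Eb2 up a diminished fourth is Abb2.
A2: a fourth up reaches D, and 4 semitones makes it Db3.
C3 up a diminished fourth is Fb3.
B4 up a diminished fourth is Eb5.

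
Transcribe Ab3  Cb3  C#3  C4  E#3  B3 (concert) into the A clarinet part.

Written C4 sounds as A3 on the A clarinet, so concert pitches are written a minor third up.
Ab3 gives Cb4
Cb3 gives Ebb3
C#3 gives E3
C4 gives Eb4
E#3 gives G#3
B3 gives D4

Cb4 Ebb3 E3 Eb4 G#3 D4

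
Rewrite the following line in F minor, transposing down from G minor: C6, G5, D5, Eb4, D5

From G down to F is a major second; apply that to each pitch.
C6 to Bb5
G5 to F5
D5 to C5
Eb4 to Db4
D5 to C5

Bb5 F5 C5 Db4 C5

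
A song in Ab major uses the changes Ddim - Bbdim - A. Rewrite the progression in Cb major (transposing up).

Fdim Dbdim C

Ab major up to Cb major is a minor third; each chord root moves by that interval while the quality stays the same.
Ddim: root D up a minor third → F, giving Fdim.
Bbdim: root Bb up a minor third → Db, giving Dbdim.
A: root A up a minor third → C, giving C.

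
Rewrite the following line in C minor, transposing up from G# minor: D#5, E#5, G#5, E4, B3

G# minor to C minor up is a diminished fourth, so every note moves up by that interval.
D#5 gives G5
E#5 gives A5
G#5 gives C6
E4 gives Ab4
B3 gives Eb4

G5 A5 C6 Ab4 Eb4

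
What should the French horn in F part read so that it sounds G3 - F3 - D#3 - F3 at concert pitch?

D4 C4 A#3 C4

The French horn in F sounds a perfect fifth below written, so the written part must be a perfect fifth above concert — transpose each note up.
G3 becomes D4
F3 becomes C4
D#3 becomes A#3
F3 becomes C4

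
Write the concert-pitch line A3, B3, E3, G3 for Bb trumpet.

B3 C#4 F#3 A3

Written C4 sounds as Bb3 on the Bb trumpet, so concert pitches are written a major second up.
A3 becomes B3
B3 becomes C#4
E3 becomes F#3
G3 becomes A3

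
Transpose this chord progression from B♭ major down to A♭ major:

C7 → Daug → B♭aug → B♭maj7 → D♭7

B♭ major down to A♭ major is a major second; each chord root moves by that interval while the quality stays the same.
C7: root C down a major second → Bb, giving Bb7.
Daug: root D down a major second → C, giving Caug.
B♭aug: root B♭ down a major second → Ab, giving Abaug.
B♭maj7: root B♭ down a major second → Ab, giving Abmaj7.
D♭7: root D♭ down a major second → Cb, giving Cb7.

Bb7 Caug Abaug Abmaj7 Cb7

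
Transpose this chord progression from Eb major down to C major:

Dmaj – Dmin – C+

Bmaj Bmin A+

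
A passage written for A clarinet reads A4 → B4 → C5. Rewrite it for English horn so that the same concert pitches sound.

C#5 D#5 E5

First find concert pitch: the A clarinet sounds a minor third below written, so A4 B4 C5 sounds F#4 G#4 A4.
Then write for English horn: it sounds a perfect fifth below written, so the part must be a perfect fifth above concert.
F#4 → C#5
G#4 → D#5
A4 → E5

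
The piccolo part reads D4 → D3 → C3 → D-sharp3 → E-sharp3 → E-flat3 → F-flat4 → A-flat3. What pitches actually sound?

D5 D4 C4 D#4 E#4 Eb4 Fb5 Ab4

The piccolo sounds a perfect octave above written, so transpose each written note up a perfect octave.
D4 gives D5
D3 gives D4
C3 gives C4
D#3 gives D#4
E#3 gives E#4
Eb3 gives Eb4
Fb4 gives Fb5
Ab3 gives Ab4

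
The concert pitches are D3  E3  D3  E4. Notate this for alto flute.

The alto flute sounds a perfect fourth below written, so the written part must be a perfect fourth above concert — transpose each note up.
D3 -> G3
E3 -> A3
D3 -> G3
E4 -> A4

G3 A3 G3 A4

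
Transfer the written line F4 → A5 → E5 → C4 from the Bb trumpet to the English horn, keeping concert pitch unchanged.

Bb4 D6 A5 F4

First find concert pitch: the Bb trumpet sounds a major second below written, so F4 A5 E5 C4 sounds Eb4 G5 D5 Bb3.
Then write for English horn: it sounds a perfect fifth below written, so the part must be a perfect fifth above concert.
Eb4 → Bb4
G5 → D6
D5 → A5
Bb3 → F4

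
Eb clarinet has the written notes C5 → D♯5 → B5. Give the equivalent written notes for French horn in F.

Bb5 C#6 A6

First find concert pitch: the Eb clarinet sounds a minor third above written, so C5 D♯5 B5 sounds Eb5 F#5 D6.
Then write for French horn in F: it sounds a perfect fifth below written, so the part must be a perfect fifth above concert.
Eb5 → Bb5
F#5 → C#6
D6 → A6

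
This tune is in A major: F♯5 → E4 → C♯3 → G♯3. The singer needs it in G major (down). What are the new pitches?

A major to G major down is a major second, so every note moves down by that interval.
F#5 to E5
E4 to D4
C#3 to B2
G#3 to F#3

E5 D4 B2 F#3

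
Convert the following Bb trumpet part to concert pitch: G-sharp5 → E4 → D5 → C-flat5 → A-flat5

F#5 D4 C5 Bbb4 Gb5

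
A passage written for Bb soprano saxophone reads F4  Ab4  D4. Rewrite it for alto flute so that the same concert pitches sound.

First find concert pitch: the Bb soprano saxophone sounds a major second below written, so F4 Ab4 D4 sounds Eb4 Gb4 C4.
Then write for alto flute: it sounds a perfect fourth below written, so the part must be a perfect fourth above concert.
Eb4 → Ab4
Gb4 → Cb5
C4 → F4

Ab4 Cb5 F4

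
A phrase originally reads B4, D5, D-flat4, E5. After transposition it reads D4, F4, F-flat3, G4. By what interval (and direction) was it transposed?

down a major sixth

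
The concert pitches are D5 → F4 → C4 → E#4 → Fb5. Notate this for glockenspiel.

The glockenspiel sounds a perfect fifteenth above written, so the written part must be a perfect fifteenth below concert — transpose each note down.
D5 gives D3
F4 gives F2
C4 gives C2
E#4 gives E#2
Fb5 gives Fb3

D3 F2 C2 E#2 Fb3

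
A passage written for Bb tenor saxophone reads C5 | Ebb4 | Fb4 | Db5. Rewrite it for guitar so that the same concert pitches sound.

Bb4 Dbb4 Ebb4 Cb5

First find concert pitch: the Bb tenor saxophone sounds a major ninth below written, so C5 Ebb4 Fb4 Db5 sounds Bb3 Dbb3 Ebb3 Cb4.
Then write for guitar: it sounds a perfect octave below written, so the part must be a perfect octave above concert.
Bb3 → Bb4
Dbb3 → Dbb4
Ebb3 → Ebb4
Cb4 → Cb5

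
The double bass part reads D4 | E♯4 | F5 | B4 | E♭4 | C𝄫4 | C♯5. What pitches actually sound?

D3 E#3 F4 B3 Eb3 Cbb3 C#4

The double bass sounds a perfect octave below written, so transpose each written note down a perfect octave.
D4 -> D3
E#4 -> E#3
F5 -> F4
B4 -> B3
Eb4 -> Eb3
Cbb4 -> Cbb3
C#5 -> C#4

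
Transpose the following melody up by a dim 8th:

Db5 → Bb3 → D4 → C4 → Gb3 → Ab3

Dbb6 Bbb4 Db5 Cb5 Gbb4 Abb4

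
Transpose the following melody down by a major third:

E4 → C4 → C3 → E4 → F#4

C4 Ab3 Ab2 C4 D4

E4 -> C4
C4 -> Ab3
C3 -> Ab2
E4 -> C4
F#4 -> D4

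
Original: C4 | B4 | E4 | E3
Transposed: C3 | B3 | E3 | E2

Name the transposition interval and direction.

down a perfect octave

From C4 to C3 is 8 letter names — an octave of some quality.
C3 to C4 is 12 semitones, which makes it a perfect octave; the second version is lower, so the direction is down.
Checking another pair — E3 → E2 — gives the same interval.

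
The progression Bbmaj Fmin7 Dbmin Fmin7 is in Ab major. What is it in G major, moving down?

Ab major down to G major is a minor second; each chord root moves by that interval while the quality stays the same.
Bbmaj: root Bb down a minor second → A, giving Amaj.
Fmin7: root F down a minor second → E, giving Emin7.
Dbmin: root Db down a minor second → C, giving Cmin.
Fmin7: root F down a minor second → E, giving Emin7.

Amaj Emin7 Cmin Emin7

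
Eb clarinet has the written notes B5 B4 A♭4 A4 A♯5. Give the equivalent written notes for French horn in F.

A6 A5 Gb5 G5 G#6

First find concert pitch: the Eb clarinet sounds a minor third above written, so B5 B4 A♭4 A4 A♯5 sounds D6 D5 Cb5 C5 C#6.
Then write for French horn in F: it sounds a perfect fifth below written, so the part must be a perfect fifth above concert.
D6 → A6
D5 → A5
Cb5 → Gb5
C5 → G5
C#6 → G#6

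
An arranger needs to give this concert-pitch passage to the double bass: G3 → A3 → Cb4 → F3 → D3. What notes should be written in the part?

Written C4 sounds as C3 on the double bass, so concert pitches are written a perfect octave up.
G3 to G4
A3 to A4
Cb4 to Cb5
F3 to F4
D3 to D4

G4 A4 Cb5 F4 D4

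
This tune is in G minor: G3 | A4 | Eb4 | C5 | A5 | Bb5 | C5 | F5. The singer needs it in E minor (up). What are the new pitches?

E4 F#5 C5 A5 F#6 G6 A5 D6

From G up to E is a major sixth; apply that to each pitch.
G3 gives E4
A4 gives F#5
Eb4 gives C5
C5 gives A5
A5 gives F#6
Bb5 gives G6
C5 gives A5
F5 gives D6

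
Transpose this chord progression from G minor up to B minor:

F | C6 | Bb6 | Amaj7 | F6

A E6 D6 C#maj7 A6

G minor up to B minor is a major third; each chord root moves by that interval while the quality stays the same.
F: root F up a major third → A, giving A.
C6: root C up a major third → E, giving E6.
Bb6: root Bb up a major third → D, giving D6.
Amaj7: root A up a major third → C#, giving C#maj7.
F6: root F up a major third → A, giving A6.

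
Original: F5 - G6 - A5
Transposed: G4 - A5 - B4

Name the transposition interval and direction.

down a minor seventh

Take the first pair: F5 → G4. F to G spans 7 letter names, so the interval is some kind of seventh.
G4 to F5 is 10 semitones, which makes it a minor seventh; the second version is lower, so the direction is down.
Checking another pair — A5 → B4 — gives the same interval.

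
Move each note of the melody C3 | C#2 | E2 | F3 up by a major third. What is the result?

E3 E#2 G#2 A3

C3: a third up reaches E, and 4 semitones makes it E3.
C#2: a third up reaches E, and 4 semitones makes it E#2.
A major third up from E2 gives G#2.
A major third up from F3 gives A3.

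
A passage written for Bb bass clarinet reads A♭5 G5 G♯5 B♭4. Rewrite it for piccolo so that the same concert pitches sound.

Gb3 F3 F#3 Ab2

First find concert pitch: the Bb bass clarinet sounds a major ninth below written, so A♭5 G5 G♯5 B♭4 sounds Gb4 F4 F#4 Ab3.
Then write for piccolo: it sounds a perfect octave above written, so the part must be a perfect octave below concert.
Gb4 → Gb3
F4 → F3
F#4 → F#3
Ab3 → Ab2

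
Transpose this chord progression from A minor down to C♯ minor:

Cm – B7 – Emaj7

A minor down to C♯ minor is a minor sixth; each chord root moves by that interval while the quality stays the same.
Cm: root C down a minor sixth → E, giving Em.
B7: root B down a minor sixth → D#, giving D#7.
Emaj7: root E down a minor sixth → G#, giving G#maj7.

Em D#7 G#maj7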